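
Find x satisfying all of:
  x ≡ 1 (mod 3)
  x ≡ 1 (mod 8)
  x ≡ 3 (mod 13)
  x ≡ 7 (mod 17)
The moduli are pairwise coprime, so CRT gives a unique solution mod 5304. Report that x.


Product of moduli M = 3 · 8 · 13 · 17 = 5304.
Merge one congruence at a time:
  Start: x ≡ 1 (mod 3).
  Combine with x ≡ 1 (mod 8); new modulus lcm = 24.
    Write x = 1 + 3·t and substitute into x ≡ 1 (mod 8): 3·t ≡ 1 − 1 = 0 (mod 8).
    The inverse of 3 mod 8 is 3 (since 3·3 = 9 = 1·8 + 1), so t ≡ 3·0 = 0 ≡ 0 (mod 8).
    Then x = 1 + 3·0 = 1, valid modulo lcm(3, 8) = 24: x ≡ 1 (mod 24).
  Combine with x ≡ 3 (mod 13); new modulus lcm = 312.
    Write x = 1 + 24·t and substitute into x ≡ 3 (mod 13): 24·t ≡ 3 − 1 = 2 (mod 13).
    Reduce coefficients mod 13: 11·t ≡ 2 (mod 13).
    The inverse of 11 mod 13 is 6 (since 11·6 = 66 = 5·13 + 1), so t ≡ 6·2 = 12 ≡ 12 (mod 13).
    Then x = 1 + 24·12 = 289, valid modulo lcm(24, 13) = 312: x ≡ 289 (mod 312).
  Combine with x ≡ 7 (mod 17); new modulus lcm = 5304.
    Write x = 289 + 312·t and substitute into x ≡ 7 (mod 17): 312·t ≡ 7 − 289 = -282 (mod 17).
    Reduce coefficients mod 17: 6·t ≡ 7 (mod 17).
    The inverse of 6 mod 17 is 3 (since 6·3 = 18 = 1·17 + 1), so t ≡ 3·7 = 21 ≡ 4 (mod 17).
    Then x = 289 + 312·4 = 1537, valid modulo lcm(312, 17) = 5304: x ≡ 1537 (mod 5304).
Verify against each original: 1537 mod 3 = 1, 1537 mod 8 = 1, 1537 mod 13 = 3, 1537 mod 17 = 7.

x ≡ 1537 (mod 5304).


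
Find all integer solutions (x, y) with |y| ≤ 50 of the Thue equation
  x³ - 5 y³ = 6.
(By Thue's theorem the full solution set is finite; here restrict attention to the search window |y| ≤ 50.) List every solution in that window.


The equation is x³ - 5y³ = 6. For fixed y, x³ = 5·y³ + 6, so a solution requires the RHS to be a perfect cube.
Strategy: iterate y from -50 to 50, compute RHS = 5·y³ + 6, and check whether it is a (positive or negative) perfect cube.
Check small values of y:
  y = 0: RHS = 6 is not a perfect cube.
  y = 1: RHS = 11 is not a perfect cube.
  y = -1: RHS = 1 = (1)³ ⇒ x = 1 works.
  y = 2: RHS = 46 is not a perfect cube.
  y = -2: RHS = -34 is not a perfect cube.
  y = 3: RHS = 141 is not a perfect cube.
  y = -3: RHS = -129 is not a perfect cube.
Continuing the search up to |y| = 50 finds no further solutions beyond those listed.
Collected solutions: (1, -1).

Solutions (with |y| ≤ 50): (1, -1).


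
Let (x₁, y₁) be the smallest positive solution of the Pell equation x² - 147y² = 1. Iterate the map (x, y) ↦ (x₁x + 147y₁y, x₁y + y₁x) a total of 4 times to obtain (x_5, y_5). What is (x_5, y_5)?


Step 1: Find the fundamental solution (x₁, y₁) of x² - 147y² = 1.
  Expand √147 as a continued fraction. a₀ = ⌊√147⌋ = 12; iterate m_{k+1} = d_k·a_k − m_k, d_{k+1} = (147 − m_{k+1}²)/d_k, a_{k+1} = ⌊(a₀ + m_{k+1})/d_{k+1}⌋ (starting m₀ = 0, d₀ = 1), with convergents p_k = a_k·p_{k-1} + p_{k-2}, q_k = a_k·q_{k-1} + q_{k-2} (p₋₁ = 1, q₋₁ = 0):
  k = 0: a₀ = 12; p₀/q₀ = 12/1; p₀² − 147·q₀² = 144 − 147 = -3.
  k = 1: m = 12, d = 3, a = ⌊(12 + 12)/3⌋ = 8; p/q = (8·12 + 1)/(8·1 + 0) = 97/8; p² − 147·q² = 9409 − 9408 = 1.
  The first convergent with p² − 147·q² = 1 gives the fundamental solution (x₁, y₁) = (97, 8).
Step 2: Apply the recurrence (x_{n+1}, y_{n+1}) = (x₁x_n + 147y₁y_n, x₁y_n + y₁x_n) repeatedly.
  From (x_1, y_1) = (97, 8): x_2 = 97·97 + 147·8·8 = 18817; y_2 = 97·8 + 8·97 = 1552.
  From (x_2, y_2) = (18817, 1552): x_3 = 97·18817 + 147·8·1552 = 3650401; y_3 = 97·1552 + 8·18817 = 301080.
  From (x_3, y_3) = (3650401, 301080): x_4 = 97·3650401 + 147·8·301080 = 708158977; y_4 = 97·301080 + 8·3650401 = 58407968.
  From (x_4, y_4) = (708158977, 58407968): x_5 = 97·708158977 + 147·8·58407968 = 137379191137; y_5 = 97·58407968 + 8·708158977 = 11330844712.
Step 3: Verify x_5² - 147·y_5² = 18873042157456379352769 - 18873042157456379352768 = 1 (should be 1). ✓

(x_1, y_1) = (97, 8); (x_5, y_5) = (137379191137, 11330844712).


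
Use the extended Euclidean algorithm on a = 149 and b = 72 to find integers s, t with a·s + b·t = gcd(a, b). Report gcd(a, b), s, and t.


Euclidean algorithm on (149, 72) — divide until remainder is 0:
  149 = 2 · 72 + 5
  72 = 14 · 5 + 2
  5 = 2 · 2 + 1
  2 = 2 · 1 + 0
gcd(149, 72) = 1.
Track Bezout coefficients alongside the remainders: start with r₀ = 149 = a·1 + b·0 (s = 1, t = 0) and r₁ = 72 = a·0 + b·1 (s = 0, t = 1); each new remainder r_{k+1} = r_{k-1} − q_k·r_k inherits s_{k+1} = s_{k-1} − q_k·s_k, t_{k+1} = t_{k-1} − q_k·t_k, so r_k = a·s_k + b·t_k at every step:
  q = 2: r = 5, s = 1 − 2·0 = 1, t = 0 − 2·1 = -2  (check: 149·1 + 72·(-2) = 5)
  q = 14: r = 2, s = 0 − 14·1 = -14, t = 1 − 14·(-2) = 29  (check: 149·(-14) + 72·29 = 2)
  q = 2: r = 1, s = 1 − 2·(-14) = 29, t = -2 − 2·29 = -60  (check: 149·29 + 72·(-60) = 1)
The row with r = 1 (the gcd) gives the Bezout coefficients s = 29, t = -60.
Result: 149 · (29) + 72 · (-60) = 1.

gcd(149, 72) = 1; s = 29, t = -60 (check: 149·29 + 72·(-60) = 1).


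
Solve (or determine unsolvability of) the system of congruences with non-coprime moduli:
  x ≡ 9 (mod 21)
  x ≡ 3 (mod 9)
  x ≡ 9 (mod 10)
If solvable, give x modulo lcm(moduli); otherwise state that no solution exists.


Moduli 21, 9, 10 are not pairwise coprime, so CRT works modulo lcm(m_i) when all pairwise compatibility conditions hold.
Pairwise compatibility: gcd(m_i, m_j) must divide a_i - a_j for every pair.
Merge one congruence at a time:
  Start: x ≡ 9 (mod 21).
  Combine with x ≡ 3 (mod 9): gcd(21, 9) = 3; 3 - 9 = -6, which IS divisible by 3, so compatible.
    Write x = 9 + 21·t and substitute into x ≡ 3 (mod 9): 21·t ≡ 3 − 9 = -6 (mod 9).
    Divide the congruence (and modulus) by g = 3: 7·t ≡ -2 (mod 3).
    Reduce coefficients mod 3: 1·t ≡ 1 (mod 3).
    So t ≡ 1 (mod 3).
    Then x = 9 + 21·1 = 30, valid modulo lcm(21, 9) = 63: x ≡ 30 (mod 63).
  Combine with x ≡ 9 (mod 10): gcd(63, 10) = 1; 9 - 30 = -21, which IS divisible by 1, so compatible.
    Write x = 30 + 63·t and substitute into x ≡ 9 (mod 10): 63·t ≡ 9 − 30 = -21 (mod 10).
    Reduce coefficients mod 10: 3·t ≡ 9 (mod 10).
    The inverse of 3 mod 10 is 7 (since 3·7 = 21 = 2·10 + 1), so t ≡ 7·9 = 63 ≡ 3 (mod 10).
    Then x = 30 + 63·3 = 219, valid modulo lcm(63, 10) = 630: x ≡ 219 (mod 630).
Verify: 219 mod 21 = 9, 219 mod 9 = 3, 219 mod 10 = 9.

x ≡ 219 (mod 630).


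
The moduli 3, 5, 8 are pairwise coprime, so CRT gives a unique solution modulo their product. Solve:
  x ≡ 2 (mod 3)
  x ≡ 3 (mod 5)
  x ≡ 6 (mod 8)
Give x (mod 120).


Moduli 3, 5, 8 are pairwise coprime; by CRT there is a unique solution modulo M = 3 · 5 · 8 = 120.
Solve pairwise, accumulating the modulus:
  Start with x ≡ 2 (mod 3).
  Combine with x ≡ 3 (mod 5): since gcd(3, 5) = 1, we get a unique residue mod 15.
    Write x = 2 + 3·t and substitute into x ≡ 3 (mod 5): 3·t ≡ 3 − 2 = 1 (mod 5).
    The inverse of 3 mod 5 is 2 (since 3·2 = 6 = 1·5 + 1), so t ≡ 2·1 = 2 ≡ 2 (mod 5).
    Then x = 2 + 3·2 = 8, valid modulo lcm(3, 5) = 15: x ≡ 8 (mod 15).
  Combine with x ≡ 6 (mod 8): since gcd(15, 8) = 1, we get a unique residue mod 120.
    Write x = 8 + 15·t and substitute into x ≡ 6 (mod 8): 15·t ≡ 6 − 8 = -2 (mod 8).
    Reduce coefficients mod 8: 7·t ≡ 6 (mod 8).
    The inverse of 7 mod 8 is 7 (since 7·7 = 49 = 6·8 + 1), so t ≡ 7·6 = 42 ≡ 2 (mod 8).
    Then x = 8 + 15·2 = 38, valid modulo lcm(15, 8) = 120: x ≡ 38 (mod 120).
Verify: 38 mod 3 = 2 ✓, 38 mod 5 = 3 ✓, 38 mod 8 = 6 ✓.

x ≡ 38 (mod 120).


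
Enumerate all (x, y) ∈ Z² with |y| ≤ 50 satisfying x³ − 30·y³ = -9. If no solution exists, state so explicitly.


The equation is x³ - 30y³ = -9. For fixed y, x³ = 30·y³ − 9, so a solution requires the RHS to be a perfect cube.
Strategy: iterate y from -50 to 50, compute RHS = 30·y³ − 9, and check whether it is a (positive or negative) perfect cube.
Check small values of y:
  y = 0: RHS = -9 is not a perfect cube.
  y = 1: RHS = 21 is not a perfect cube.
  y = -1: RHS = -39 is not a perfect cube.
  y = 2: RHS = 231 is not a perfect cube.
  y = -2: RHS = -249 is not a perfect cube.
  y = 3: RHS = 801 is not a perfect cube.
  y = -3: RHS = -819 is not a perfect cube.
Continuing the search up to |y| = 50 finds no solutions either.
No (x, y) in the scanned range satisfies the equation.

No integer solutions with |y| ≤ 50.


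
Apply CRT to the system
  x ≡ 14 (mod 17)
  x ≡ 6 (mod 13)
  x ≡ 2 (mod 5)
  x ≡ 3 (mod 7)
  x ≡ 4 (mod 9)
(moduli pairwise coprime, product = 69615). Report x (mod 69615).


Product of moduli M = 17 · 13 · 5 · 7 · 9 = 69615.
Merge one congruence at a time:
  Start: x ≡ 14 (mod 17).
  Combine with x ≡ 6 (mod 13); new modulus lcm = 221.
    Write x = 14 + 17·t and substitute into x ≡ 6 (mod 13): 17·t ≡ 6 − 14 = -8 (mod 13).
    Reduce coefficients mod 13: 4·t ≡ 5 (mod 13).
    The inverse of 4 mod 13 is 10 (since 4·10 = 40 = 3·13 + 1), so t ≡ 10·5 = 50 ≡ 11 (mod 13).
    Then x = 14 + 17·11 = 201, valid modulo lcm(17, 13) = 221: x ≡ 201 (mod 221).
  Combine with x ≡ 2 (mod 5); new modulus lcm = 1105.
    Write x = 201 + 221·t and substitute into x ≡ 2 (mod 5): 221·t ≡ 2 − 201 = -199 (mod 5).
    Reduce coefficients mod 5: 1·t ≡ 1 (mod 5).
    So t ≡ 1 (mod 5).
    Then x = 201 + 221·1 = 422, valid modulo lcm(221, 5) = 1105: x ≡ 422 (mod 1105).
  Combine with x ≡ 3 (mod 7); new modulus lcm = 7735.
    Write x = 422 + 1105·t and substitute into x ≡ 3 (mod 7): 1105·t ≡ 3 − 422 = -419 (mod 7).
    Reduce coefficients mod 7: 6·t ≡ 1 (mod 7).
    The inverse of 6 mod 7 is 6 (since 6·6 = 36 = 5·7 + 1), so t ≡ 6·1 = 6 ≡ 6 (mod 7).
    Then x = 422 + 1105·6 = 7052, valid modulo lcm(1105, 7) = 7735: x ≡ 7052 (mod 7735).
  Combine with x ≡ 4 (mod 9); new modulus lcm = 69615.
    Write x = 7052 + 7735·t and substitute into x ≡ 4 (mod 9): 7735·t ≡ 4 − 7052 = -7048 (mod 9).
    Reduce coefficients mod 9: 4·t ≡ 8 (mod 9).
    The inverse of 4 mod 9 is 7 (since 4·7 = 28 = 3·9 + 1), so t ≡ 7·8 = 56 ≡ 2 (mod 9).
    Then x = 7052 + 7735·2 = 22522, valid modulo lcm(7735, 9) = 69615: x ≡ 22522 (mod 69615).
Verify against each original: 22522 mod 17 = 14, 22522 mod 13 = 6, 22522 mod 5 = 2, 22522 mod 7 = 3, 22522 mod 9 = 4.

x ≡ 22522 (mod 69615).


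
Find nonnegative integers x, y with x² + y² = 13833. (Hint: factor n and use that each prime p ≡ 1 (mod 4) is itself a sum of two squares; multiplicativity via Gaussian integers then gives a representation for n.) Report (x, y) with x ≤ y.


Step 1: Factor n = 13833 = 3^2 · 29 · 53.
Step 2: Check the mod-4 condition on each prime factor: 3 ≡ 3 (mod 4), exponent 2 (must be even); 29 ≡ 1 (mod 4), exponent 1; 53 ≡ 1 (mod 4), exponent 1.
All primes ≡ 3 (mod 4) appear to even exponent (or don't appear), so by the two-squares theorem n IS expressible as a sum of two squares.
Step 3: Build a representation. Group n = k² · m with k = 3 and m = 29 · 53 = 1537 (a product of primes ≡ 1 (mod 4)); a representation of m scales to one of n via (k·x)² + (k·y)² = k²(x² + y²). Each prime p ≡ 1 (mod 4) is itself a sum of two squares; find a² by testing p − a² for a perfect square:
  29: 29 − 1² = 28, 29 − 2² = 25 = 5² ⇒ 29 = 2² + 5².
  53: 53 − 1² = 52, 53 − 2² = 49 = 7² ⇒ 53 = 2² + 7².
  Combine using the Brahmagupta–Fibonacci identity (a² + b²)(c² + d²) = (ac − bd)² + (ad + bc)² = (ac + bd)² + (ad − bc)²:
  29 · 53 = 1537: from (2² + 5²)(2² + 7²), take (2·2 − 5·7, 2·7 + 5·2) = (4 − 35, 14 + 10) = (-31, 24); dropping signs (only squares matter) gives (31, 24); check 31² + 24² = 961 + 576 = 1537 ✓.
  Scale by k = 3: (3·31, 3·24) = (93, 72).
Step 4: Order so x ≤ y and verify: 72² + 93² = 5184 + 8649 = 13833 = n. ✓

n = 13833 = 72² + 93² (one valid representation with x ≤ y).


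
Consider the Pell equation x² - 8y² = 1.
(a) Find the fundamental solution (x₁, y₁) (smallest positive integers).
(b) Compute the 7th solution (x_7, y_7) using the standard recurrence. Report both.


Step 1: Find the fundamental solution (x₁, y₁) of x² - 8y² = 1.
  Expand √8 as a continued fraction. a₀ = ⌊√8⌋ = 2; iterate m_{k+1} = d_k·a_k − m_k, d_{k+1} = (8 − m_{k+1}²)/d_k, a_{k+1} = ⌊(a₀ + m_{k+1})/d_{k+1}⌋ (starting m₀ = 0, d₀ = 1), with convergents p_k = a_k·p_{k-1} + p_{k-2}, q_k = a_k·q_{k-1} + q_{k-2} (p₋₁ = 1, q₋₁ = 0):
  k = 0: a₀ = 2; p₀/q₀ = 2/1; p₀² − 8·q₀² = 4 − 8 = -4.
  k = 1: m = 2, d = 4, a = ⌊(2 + 2)/4⌋ = 1; p/q = (1·2 + 1)/(1·1 + 0) = 3/1; p² − 8·q² = 9 − 8 = 1.
  The first convergent with p² − 8·q² = 1 gives the fundamental solution (x₁, y₁) = (3, 1).
Step 2: Apply the recurrence (x_{n+1}, y_{n+1}) = (x₁x_n + 8y₁y_n, x₁y_n + y₁x_n) repeatedly.
  From (x_1, y_1) = (3, 1): x_2 = 3·3 + 8·1·1 = 17; y_2 = 3·1 + 1·3 = 6.
  From (x_2, y_2) = (17, 6): x_3 = 3·17 + 8·1·6 = 99; y_3 = 3·6 + 1·17 = 35.
  From (x_3, y_3) = (99, 35): x_4 = 3·99 + 8·1·35 = 577; y_4 = 3·35 + 1·99 = 204.
  From (x_4, y_4) = (577, 204): x_5 = 3·577 + 8·1·204 = 3363; y_5 = 3·204 + 1·577 = 1189.
  From (x_5, y_5) = (3363, 1189): x_6 = 3·3363 + 8·1·1189 = 19601; y_6 = 3·1189 + 1·3363 = 6930.
  From (x_6, y_6) = (19601, 6930): x_7 = 3·19601 + 8·1·6930 = 114243; y_7 = 3·6930 + 1·19601 = 40391.
Step 3: Verify x_7² - 8·y_7² = 13051463049 - 13051463048 = 1 (should be 1). ✓

(x_1, y_1) = (3, 1); (x_7, y_7) = (114243, 40391).


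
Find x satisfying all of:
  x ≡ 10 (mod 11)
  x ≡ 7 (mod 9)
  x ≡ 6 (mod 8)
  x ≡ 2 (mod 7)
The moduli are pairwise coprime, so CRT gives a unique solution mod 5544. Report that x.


Product of moduli M = 11 · 9 · 8 · 7 = 5544.
Merge one congruence at a time:
  Start: x ≡ 10 (mod 11).
  Combine with x ≡ 7 (mod 9); new modulus lcm = 99.
    Write x = 10 + 11·t and substitute into x ≡ 7 (mod 9): 11·t ≡ 7 − 10 = -3 (mod 9).
    Reduce coefficients mod 9: 2·t ≡ 6 (mod 9).
    The inverse of 2 mod 9 is 5 (since 2·5 = 10 = 1·9 + 1), so t ≡ 5·6 = 30 ≡ 3 (mod 9).
    Then x = 10 + 11·3 = 43, valid modulo lcm(11, 9) = 99: x ≡ 43 (mod 99).
  Combine with x ≡ 6 (mod 8); new modulus lcm = 792.
    Write x = 43 + 99·t and substitute into x ≡ 6 (mod 8): 99·t ≡ 6 − 43 = -37 (mod 8).
    Reduce coefficients mod 8: 3·t ≡ 3 (mod 8).
    The inverse of 3 mod 8 is 3 (since 3·3 = 9 = 1·8 + 1), so t ≡ 3·3 = 9 ≡ 1 (mod 8).
    Then x = 43 + 99·1 = 142, valid modulo lcm(99, 8) = 792: x ≡ 142 (mod 792).
  Combine with x ≡ 2 (mod 7); new modulus lcm = 5544.
    Write x = 142 + 792·t and substitute into x ≡ 2 (mod 7): 792·t ≡ 2 − 142 = -140 (mod 7).
    Reduce coefficients mod 7: 1·t ≡ 0 (mod 7).
    So t ≡ 0 (mod 7).
    Then x = 142 + 792·0 = 142, valid modulo lcm(792, 7) = 5544: x ≡ 142 (mod 5544).
Verify against each original: 142 mod 11 = 10, 142 mod 9 = 7, 142 mod 8 = 6, 142 mod 7 = 2.

x ≡ 142 (mod 5544).


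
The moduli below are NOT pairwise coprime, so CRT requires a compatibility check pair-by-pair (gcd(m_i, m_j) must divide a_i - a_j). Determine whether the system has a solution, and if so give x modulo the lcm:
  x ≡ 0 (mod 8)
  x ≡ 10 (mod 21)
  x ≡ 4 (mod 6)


Moduli 8, 21, 6 are not pairwise coprime, so CRT works modulo lcm(m_i) when all pairwise compatibility conditions hold.
Pairwise compatibility: gcd(m_i, m_j) must divide a_i - a_j for every pair.
Merge one congruence at a time:
  Start: x ≡ 0 (mod 8).
  Combine with x ≡ 10 (mod 21): gcd(8, 21) = 1; 10 - 0 = 10, which IS divisible by 1, so compatible.
    Write x = 0 + 8·t and substitute into x ≡ 10 (mod 21): 8·t ≡ 10 − 0 = 10 (mod 21).
    The inverse of 8 mod 21 is 8 (since 8·8 = 64 = 3·21 + 1), so t ≡ 8·10 = 80 ≡ 17 (mod 21).
    Then x = 0 + 8·17 = 136, valid modulo lcm(8, 21) = 168: x ≡ 136 (mod 168).
  Combine with x ≡ 4 (mod 6): gcd(168, 6) = 6; 4 - 136 = -132, which IS divisible by 6, so compatible.
    Write x = 136 + 168·t and substitute into x ≡ 4 (mod 6): 168·t ≡ 4 − 136 = -132 (mod 6).
    Divide the congruence (and modulus) by g = 6: 28·t ≡ -22 (mod 1).
    Modulo 1 every t works; take t = 0.
    Then x = 136 + 168·0 = 136, valid modulo lcm(168, 6) = 168: x ≡ 136 (mod 168).
Verify: 136 mod 8 = 0, 136 mod 21 = 10, 136 mod 6 = 4.

x ≡ 136 (mod 168).


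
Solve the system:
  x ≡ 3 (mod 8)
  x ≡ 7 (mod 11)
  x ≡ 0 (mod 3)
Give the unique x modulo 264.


Moduli 8, 11, 3 are pairwise coprime; by CRT there is a unique solution modulo M = 8 · 11 · 3 = 264.
Solve pairwise, accumulating the modulus:
  Start with x ≡ 3 (mod 8).
  Combine with x ≡ 7 (mod 11): since gcd(8, 11) = 1, we get a unique residue mod 88.
    Write x = 3 + 8·t and substitute into x ≡ 7 (mod 11): 8·t ≡ 7 − 3 = 4 (mod 11).
    The inverse of 8 mod 11 is 7 (since 8·7 = 56 = 5·11 + 1), so t ≡ 7·4 = 28 ≡ 6 (mod 11).
    Then x = 3 + 8·6 = 51, valid modulo lcm(8, 11) = 88: x ≡ 51 (mod 88).
  Combine with x ≡ 0 (mod 3): since gcd(88, 3) = 1, we get a unique residue mod 264.
    Write x = 51 + 88·t and substitute into x ≡ 0 (mod 3): 88·t ≡ 0 − 51 = -51 (mod 3).
    Reduce coefficients mod 3: 1·t ≡ 0 (mod 3).
    So t ≡ 0 (mod 3).
    Then x = 51 + 88·0 = 51, valid modulo lcm(88, 3) = 264: x ≡ 51 (mod 264).
Verify: 51 mod 8 = 3 ✓, 51 mod 11 = 7 ✓, 51 mod 3 = 0 ✓.

x ≡ 51 (mod 264).


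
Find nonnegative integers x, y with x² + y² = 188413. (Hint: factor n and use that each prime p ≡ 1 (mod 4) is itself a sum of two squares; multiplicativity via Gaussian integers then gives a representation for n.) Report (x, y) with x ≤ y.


Step 1: Factor n = 188413 = 29 · 73 · 89.
Step 2: Check the mod-4 condition on each prime factor: 29 ≡ 1 (mod 4), exponent 1; 73 ≡ 1 (mod 4), exponent 1; 89 ≡ 1 (mod 4), exponent 1.
All primes ≡ 3 (mod 4) appear to even exponent (or don't appear), so by the two-squares theorem n IS expressible as a sum of two squares.
Step 3: Build a representation. Here n = 29 · 73 · 89 is a product of primes ≡ 1 (mod 4). Each prime p ≡ 1 (mod 4) is itself a sum of two squares; find a² by testing p − a² for a perfect square:
  29: 29 − 1² = 28, 29 − 2² = 25 = 5² ⇒ 29 = 2² + 5².
  73: 73 − 1² = 72, 73 − 2² = 69, 73 − 3² = 64 = 8² ⇒ 73 = 3² + 8².
  89: 89 − 1² = 88, 89 − 2² = 85, 89 − 3² = 80, 89 − 4² = 73, 89 − 5² = 64 = 8² ⇒ 89 = 5² + 8².
  Combine using the Brahmagupta–Fibonacci identity (a² + b²)(c² + d²) = (ac − bd)² + (ad + bc)² = (ac + bd)² + (ad − bc)²:
  29 · 73 = 2117: from (2² + 5²)(3² + 8²), take (2·3 − 5·8, 2·8 + 5·3) = (6 − 40, 16 + 15) = (-34, 31); dropping signs (only squares matter) gives (34, 31); check 34² + 31² = 1156 + 961 = 2117 ✓.
  2117 · 89 = 188413: from (34² + 31²)(5² + 8²), take (34·5 − 31·8, 34·8 + 31·5) = (170 − 248, 272 + 155) = (-78, 427); dropping signs (only squares matter) gives (78, 427); check 78² + 427² = 6084 + 182329 = 188413 ✓.
Step 4: Order so x ≤ y and verify: 78² + 427² = 6084 + 182329 = 188413 = n. ✓

n = 188413 = 78² + 427² (one valid representation with x ≤ y).


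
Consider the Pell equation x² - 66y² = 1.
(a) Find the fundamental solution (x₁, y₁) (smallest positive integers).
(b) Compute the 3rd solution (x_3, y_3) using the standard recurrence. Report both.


Step 1: Find the fundamental solution (x₁, y₁) of x² - 66y² = 1.
  Expand √66 as a continued fraction. a₀ = ⌊√66⌋ = 8; iterate m_{k+1} = d_k·a_k − m_k, d_{k+1} = (66 − m_{k+1}²)/d_k, a_{k+1} = ⌊(a₀ + m_{k+1})/d_{k+1}⌋ (starting m₀ = 0, d₀ = 1), with convergents p_k = a_k·p_{k-1} + p_{k-2}, q_k = a_k·q_{k-1} + q_{k-2} (p₋₁ = 1, q₋₁ = 0):
  k = 0: a₀ = 8; p₀/q₀ = 8/1; p₀² − 66·q₀² = 64 − 66 = -2.
  k = 1: m = 8, d = 2, a = ⌊(8 + 8)/2⌋ = 8; p/q = (8·8 + 1)/(8·1 + 0) = 65/8; p² − 66·q² = 4225 − 4224 = 1.
  The first convergent with p² − 66·q² = 1 gives the fundamental solution (x₁, y₁) = (65, 8).
Step 2: Apply the recurrence (x_{n+1}, y_{n+1}) = (x₁x_n + 66y₁y_n, x₁y_n + y₁x_n) repeatedly.
  From (x_1, y_1) = (65, 8): x_2 = 65·65 + 66·8·8 = 8449; y_2 = 65·8 + 8·65 = 1040.
  From (x_2, y_2) = (8449, 1040): x_3 = 65·8449 + 66·8·1040 = 1098305; y_3 = 65·1040 + 8·8449 = 135192.
Step 3: Verify x_3² - 66·y_3² = 1206273873025 - 1206273873024 = 1 (should be 1). ✓

(x_1, y_1) = (65, 8); (x_3, y_3) = (1098305, 135192).


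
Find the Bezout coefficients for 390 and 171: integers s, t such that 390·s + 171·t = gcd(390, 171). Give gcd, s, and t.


Euclidean algorithm on (390, 171) — divide until remainder is 0:
  390 = 2 · 171 + 48
  171 = 3 · 48 + 27
  48 = 1 · 27 + 21
  27 = 1 · 21 + 6
  21 = 3 · 6 + 3
  6 = 2 · 3 + 0
gcd(390, 171) = 3.
Track Bezout coefficients alongside the remainders: start with r₀ = 390 = a·1 + b·0 (s = 1, t = 0) and r₁ = 171 = a·0 + b·1 (s = 0, t = 1); each new remainder r_{k+1} = r_{k-1} − q_k·r_k inherits s_{k+1} = s_{k-1} − q_k·s_k, t_{k+1} = t_{k-1} − q_k·t_k, so r_k = a·s_k + b·t_k at every step:
  q = 2: r = 48, s = 1 − 2·0 = 1, t = 0 − 2·1 = -2  (check: 390·1 + 171·(-2) = 48)
  q = 3: r = 27, s = 0 − 3·1 = -3, t = 1 − 3·(-2) = 7  (check: 390·(-3) + 171·7 = 27)
  q = 1: r = 21, s = 1 − 1·(-3) = 4, t = -2 − 1·7 = -9  (check: 390·4 + 171·(-9) = 21)
  q = 1: r = 6, s = -3 − 1·4 = -7, t = 7 − 1·(-9) = 16  (check: 390·(-7) + 171·16 = 6)
  q = 3: r = 3, s = 4 − 3·(-7) = 25, t = -9 − 3·16 = -57  (check: 390·25 + 171·(-57) = 3)
The row with r = 3 (the gcd) gives the Bezout coefficients s = 25, t = -57.
Result: 390 · (25) + 171 · (-57) = 3.

gcd(390, 171) = 3; s = 25, t = -57 (check: 390·25 + 171·(-57) = 3).


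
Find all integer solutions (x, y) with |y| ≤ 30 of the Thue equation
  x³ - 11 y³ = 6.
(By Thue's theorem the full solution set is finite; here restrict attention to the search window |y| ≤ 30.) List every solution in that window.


The equation is x³ - 11y³ = 6. For fixed y, x³ = 11·y³ + 6, so a solution requires the RHS to be a perfect cube.
Strategy: iterate y from -30 to 30, compute RHS = 11·y³ + 6, and check whether it is a (positive or negative) perfect cube.
Check small values of y:
  y = 0: RHS = 6 is not a perfect cube.
  y = 1: RHS = 17 is not a perfect cube.
  y = -1: RHS = -5 is not a perfect cube.
  y = 2: RHS = 94 is not a perfect cube.
  y = -2: RHS = -82 is not a perfect cube.
  y = 3: RHS = 303 is not a perfect cube.
  y = -3: RHS = -291 is not a perfect cube.
Continuing the search up to |y| = 30 finds no solutions either.
No (x, y) in the scanned range satisfies the equation.

No integer solutions with |y| ≤ 30.


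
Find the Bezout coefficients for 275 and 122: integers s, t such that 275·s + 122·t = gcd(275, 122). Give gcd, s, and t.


Euclidean algorithm on (275, 122) — divide until remainder is 0:
  275 = 2 · 122 + 31
  122 = 3 · 31 + 29
  31 = 1 · 29 + 2
  29 = 14 · 2 + 1
  2 = 2 · 1 + 0
gcd(275, 122) = 1.
Track Bezout coefficients alongside the remainders: start with r₀ = 275 = a·1 + b·0 (s = 1, t = 0) and r₁ = 122 = a·0 + b·1 (s = 0, t = 1); each new remainder r_{k+1} = r_{k-1} − q_k·r_k inherits s_{k+1} = s_{k-1} − q_k·s_k, t_{k+1} = t_{k-1} − q_k·t_k, so r_k = a·s_k + b·t_k at every step:
  q = 2: r = 31, s = 1 − 2·0 = 1, t = 0 − 2·1 = -2  (check: 275·1 + 122·(-2) = 31)
  q = 3: r = 29, s = 0 − 3·1 = -3, t = 1 − 3·(-2) = 7  (check: 275·(-3) + 122·7 = 29)
  q = 1: r = 2, s = 1 − 1·(-3) = 4, t = -2 − 1·7 = -9  (check: 275·4 + 122·(-9) = 2)
  q = 14: r = 1, s = -3 − 14·4 = -59, t = 7 − 14·(-9) = 133  (check: 275·(-59) + 122·133 = 1)
The row with r = 1 (the gcd) gives the Bezout coefficients s = -59, t = 133.
Result: 275 · (-59) + 122 · (133) = 1.

gcd(275, 122) = 1; s = -59, t = 133 (check: 275·(-59) + 122·133 = 1).


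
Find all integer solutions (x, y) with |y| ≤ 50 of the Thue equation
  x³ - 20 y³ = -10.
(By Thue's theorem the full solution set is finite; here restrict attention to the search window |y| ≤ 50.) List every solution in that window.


The equation is x³ - 20y³ = -10. For fixed y, x³ = 20·y³ − 10, so a solution requires the RHS to be a perfect cube.
Strategy: iterate y from -50 to 50, compute RHS = 20·y³ − 10, and check whether it is a (positive or negative) perfect cube.
Check small values of y:
  y = 0: RHS = -10 is not a perfect cube.
  y = 1: RHS = 10 is not a perfect cube.
  y = -1: RHS = -30 is not a perfect cube.
  y = 2: RHS = 150 is not a perfect cube.
  y = -2: RHS = -170 is not a perfect cube.
  y = 3: RHS = 530 is not a perfect cube.
  y = -3: RHS = -550 is not a perfect cube.
Continuing the search up to |y| = 50 finds no solutions either.
No (x, y) in the scanned range satisfies the equation.

No integer solutions with |y| ≤ 50.


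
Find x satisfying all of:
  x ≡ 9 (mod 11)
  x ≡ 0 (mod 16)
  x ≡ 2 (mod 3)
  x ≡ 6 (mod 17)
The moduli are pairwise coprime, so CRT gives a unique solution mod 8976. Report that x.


Product of moduli M = 11 · 16 · 3 · 17 = 8976.
Merge one congruence at a time:
  Start: x ≡ 9 (mod 11).
  Combine with x ≡ 0 (mod 16); new modulus lcm = 176.
    Write x = 9 + 11·t and substitute into x ≡ 0 (mod 16): 11·t ≡ 0 − 9 = -9 (mod 16).
    Reduce coefficients mod 16: 11·t ≡ 7 (mod 16).
    The inverse of 11 mod 16 is 3 (since 11·3 = 33 = 2·16 + 1), so t ≡ 3·7 = 21 ≡ 5 (mod 16).
    Then x = 9 + 11·5 = 64, valid modulo lcm(11, 16) = 176: x ≡ 64 (mod 176).
  Combine with x ≡ 2 (mod 3); new modulus lcm = 528.
    Write x = 64 + 176·t and substitute into x ≡ 2 (mod 3): 176·t ≡ 2 − 64 = -62 (mod 3).
    Reduce coefficients mod 3: 2·t ≡ 1 (mod 3).
    The inverse of 2 mod 3 is 2 (since 2·2 = 4 = 1·3 + 1), so t ≡ 2·1 = 2 ≡ 2 (mod 3).
    Then x = 64 + 176·2 = 416, valid modulo lcm(176, 3) = 528: x ≡ 416 (mod 528).
  Combine with x ≡ 6 (mod 17); new modulus lcm = 8976.
    Write x = 416 + 528·t and substitute into x ≡ 6 (mod 17): 528·t ≡ 6 − 416 = -410 (mod 17).
    Reduce coefficients mod 17: 1·t ≡ 15 (mod 17).
    So t ≡ 15 (mod 17).
    Then x = 416 + 528·15 = 8336, valid modulo lcm(528, 17) = 8976: x ≡ 8336 (mod 8976).
Verify against each original: 8336 mod 11 = 9, 8336 mod 16 = 0, 8336 mod 3 = 2, 8336 mod 17 = 6.

x ≡ 8336 (mod 8976).


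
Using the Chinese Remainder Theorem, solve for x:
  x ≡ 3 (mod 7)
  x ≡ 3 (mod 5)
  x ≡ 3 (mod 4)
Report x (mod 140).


Moduli 7, 5, 4 are pairwise coprime; by CRT there is a unique solution modulo M = 7 · 5 · 4 = 140.
Solve pairwise, accumulating the modulus:
  Start with x ≡ 3 (mod 7).
  Combine with x ≡ 3 (mod 5): since gcd(7, 5) = 1, we get a unique residue mod 35.
    Write x = 3 + 7·t and substitute into x ≡ 3 (mod 5): 7·t ≡ 3 − 3 = 0 (mod 5).
    Reduce coefficients mod 5: 2·t ≡ 0 (mod 5).
    The inverse of 2 mod 5 is 3 (since 2·3 = 6 = 1·5 + 1), so t ≡ 3·0 = 0 ≡ 0 (mod 5).
    Then x = 3 + 7·0 = 3, valid modulo lcm(7, 5) = 35: x ≡ 3 (mod 35).
  Combine with x ≡ 3 (mod 4): since gcd(35, 4) = 1, we get a unique residue mod 140.
    Write x = 3 + 35·t and substitute into x ≡ 3 (mod 4): 35·t ≡ 3 − 3 = 0 (mod 4).
    Reduce coefficients mod 4: 3·t ≡ 0 (mod 4).
    The inverse of 3 mod 4 is 3 (since 3·3 = 9 = 2·4 + 1), so t ≡ 3·0 = 0 ≡ 0 (mod 4).
    Then x = 3 + 35·0 = 3, valid modulo lcm(35, 4) = 140: x ≡ 3 (mod 140).
Verify: 3 mod 7 = 3 ✓, 3 mod 5 = 3 ✓, 3 mod 4 = 3 ✓.

x ≡ 3 (mod 140).


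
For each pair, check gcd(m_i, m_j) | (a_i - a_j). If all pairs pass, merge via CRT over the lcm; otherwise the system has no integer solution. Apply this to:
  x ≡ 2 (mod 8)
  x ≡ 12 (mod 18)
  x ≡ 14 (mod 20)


Moduli 8, 18, 20 are not pairwise coprime, so CRT works modulo lcm(m_i) when all pairwise compatibility conditions hold.
Pairwise compatibility: gcd(m_i, m_j) must divide a_i - a_j for every pair.
Merge one congruence at a time:
  Start: x ≡ 2 (mod 8).
  Combine with x ≡ 12 (mod 18): gcd(8, 18) = 2; 12 - 2 = 10, which IS divisible by 2, so compatible.
    Write x = 2 + 8·t and substitute into x ≡ 12 (mod 18): 8·t ≡ 12 − 2 = 10 (mod 18).
    Divide the congruence (and modulus) by g = 2: 4·t ≡ 5 (mod 9).
    The inverse of 4 mod 9 is 7 (since 4·7 = 28 = 3·9 + 1), so t ≡ 7·5 = 35 ≡ 8 (mod 9).
    Then x = 2 + 8·8 = 66, valid modulo lcm(8, 18) = 72: x ≡ 66 (mod 72).
  Combine with x ≡ 14 (mod 20): gcd(72, 20) = 4; 14 - 66 = -52, which IS divisible by 4, so compatible.
    Write x = 66 + 72·t and substitute into x ≡ 14 (mod 20): 72·t ≡ 14 − 66 = -52 (mod 20).
    Divide the congruence (and modulus) by g = 4: 18·t ≡ -13 (mod 5).
    Reduce coefficients mod 5: 3·t ≡ 2 (mod 5).
    The inverse of 3 mod 5 is 2 (since 3·2 = 6 = 1·5 + 1), so t ≡ 2·2 = 4 ≡ 4 (mod 5).
    Then x = 66 + 72·4 = 354, valid modulo lcm(72, 20) = 360: x ≡ 354 (mod 360).
Verify: 354 mod 8 = 2, 354 mod 18 = 12, 354 mod 20 = 14.

x ≡ 354 (mod 360).


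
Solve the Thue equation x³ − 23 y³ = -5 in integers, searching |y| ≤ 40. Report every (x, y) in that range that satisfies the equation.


The equation is x³ - 23y³ = -5. For fixed y, x³ = 23·y³ − 5, so a solution requires the RHS to be a perfect cube.
Strategy: iterate y from -40 to 40, compute RHS = 23·y³ − 5, and check whether it is a (positive or negative) perfect cube.
Check small values of y:
  y = 0: RHS = -5 is not a perfect cube.
  y = 1: RHS = 18 is not a perfect cube.
  y = -1: RHS = -28 is not a perfect cube.
  y = 2: RHS = 179 is not a perfect cube.
  y = -2: RHS = -189 is not a perfect cube.
  y = 3: RHS = 616 is not a perfect cube.
  y = -3: RHS = -626 is not a perfect cube.
Continuing the search up to |y| = 40 finds no solutions either.
No (x, y) in the scanned range satisfies the equation.

No integer solutions with |y| ≤ 40.


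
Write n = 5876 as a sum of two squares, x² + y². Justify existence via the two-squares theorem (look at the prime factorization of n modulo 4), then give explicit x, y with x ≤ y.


Step 1: Factor n = 5876 = 2^2 · 13 · 113.
Step 2: Check the mod-4 condition on each prime factor: 2 = 2 (special); 13 ≡ 1 (mod 4), exponent 1; 113 ≡ 1 (mod 4), exponent 1.
All primes ≡ 3 (mod 4) appear to even exponent (or don't appear), so by the two-squares theorem n IS expressible as a sum of two squares.
Step 3: Build a representation. Group n = k² · m with k = 2 and m = 13 · 113 = 1469 (a product of primes ≡ 1 (mod 4)); a representation of m scales to one of n via (k·x)² + (k·y)² = k²(x² + y²). Each prime p ≡ 1 (mod 4) is itself a sum of two squares; find a² by testing p − a² for a perfect square:
  13: 13 − 1² = 12, 13 − 2² = 9 = 3² ⇒ 13 = 2² + 3².
  113: 113 − 1² = 112, 113 − 2² = 109, 113 − 3² = 104, 113 − 4² = 97, 113 − 5² = 88, 113 − 6² = 77, 113 − 7² = 64 = 8² ⇒ 113 = 7² + 8².
  Combine using the Brahmagupta–Fibonacci identity (a² + b²)(c² + d²) = (ac − bd)² + (ad + bc)² = (ac + bd)² + (ad − bc)²:
  13 · 113 = 1469: from (2² + 3²)(7² + 8²), take (2·7 − 3·8, 2·8 + 3·7) = (14 − 24, 16 + 21) = (-10, 37); dropping signs (only squares matter) gives (10, 37); check 10² + 37² = 100 + 1369 = 1469 ✓.
  Scale by k = 2: (2·10, 2·37) = (20, 74).
Step 4: Order so x ≤ y and verify: 20² + 74² = 400 + 5476 = 5876 = n. ✓

n = 5876 = 20² + 74² (one valid representation with x ≤ y).


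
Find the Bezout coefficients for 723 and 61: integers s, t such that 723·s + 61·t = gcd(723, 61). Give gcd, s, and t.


Euclidean algorithm on (723, 61) — divide until remainder is 0:
  723 = 11 · 61 + 52
  61 = 1 · 52 + 9
  52 = 5 · 9 + 7
  9 = 1 · 7 + 2
  7 = 3 · 2 + 1
  2 = 2 · 1 + 0
gcd(723, 61) = 1.
Track Bezout coefficients alongside the remainders: start with r₀ = 723 = a·1 + b·0 (s = 1, t = 0) and r₁ = 61 = a·0 + b·1 (s = 0, t = 1); each new remainder r_{k+1} = r_{k-1} − q_k·r_k inherits s_{k+1} = s_{k-1} − q_k·s_k, t_{k+1} = t_{k-1} − q_k·t_k, so r_k = a·s_k + b·t_k at every step:
  q = 11: r = 52, s = 1 − 11·0 = 1, t = 0 − 11·1 = -11  (check: 723·1 + 61·(-11) = 52)
  q = 1: r = 9, s = 0 − 1·1 = -1, t = 1 − 1·(-11) = 12  (check: 723·(-1) + 61·12 = 9)
  q = 5: r = 7, s = 1 − 5·(-1) = 6, t = -11 − 5·12 = -71  (check: 723·6 + 61·(-71) = 7)
  q = 1: r = 2, s = -1 − 1·6 = -7, t = 12 − 1·(-71) = 83  (check: 723·(-7) + 61·83 = 2)
  q = 3: r = 1, s = 6 − 3·(-7) = 27, t = -71 − 3·83 = -320  (check: 723·27 + 61·(-320) = 1)
The row with r = 1 (the gcd) gives the Bezout coefficients s = 27, t = -320.
Result: 723 · (27) + 61 · (-320) = 1.

gcd(723, 61) = 1; s = 27, t = -320 (check: 723·27 + 61·(-320) = 1).


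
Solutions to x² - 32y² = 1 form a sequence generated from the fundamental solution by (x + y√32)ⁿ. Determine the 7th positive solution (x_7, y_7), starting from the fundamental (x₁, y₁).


Step 1: Find the fundamental solution (x₁, y₁) of x² - 32y² = 1.
  Expand √32 as a continued fraction. a₀ = ⌊√32⌋ = 5; iterate m_{k+1} = d_k·a_k − m_k, d_{k+1} = (32 − m_{k+1}²)/d_k, a_{k+1} = ⌊(a₀ + m_{k+1})/d_{k+1}⌋ (starting m₀ = 0, d₀ = 1), with convergents p_k = a_k·p_{k-1} + p_{k-2}, q_k = a_k·q_{k-1} + q_{k-2} (p₋₁ = 1, q₋₁ = 0):
  k = 0: a₀ = 5; p₀/q₀ = 5/1; p₀² − 32·q₀² = 25 − 32 = -7.
  k = 1: m = 5, d = 7, a = ⌊(5 + 5)/7⌋ = 1; p/q = (1·5 + 1)/(1·1 + 0) = 6/1; p² − 32·q² = 36 − 32 = 4.
  k = 2: m = 2, d = 4, a = ⌊(5 + 2)/4⌋ = 1; p/q = (1·6 + 5)/(1·1 + 1) = 11/2; p² − 32·q² = 121 − 128 = -7.
  k = 3: m = 2, d = 7, a = ⌊(5 + 2)/7⌋ = 1; p/q = (1·11 + 6)/(1·2 + 1) = 17/3; p² − 32·q² = 289 − 288 = 1.
  The first convergent with p² − 32·q² = 1 gives the fundamental solution (x₁, y₁) = (17, 3).
Step 2: Apply the recurrence (x_{n+1}, y_{n+1}) = (x₁x_n + 32y₁y_n, x₁y_n + y₁x_n) repeatedly.
  From (x_1, y_1) = (17, 3): x_2 = 17·17 + 32·3·3 = 577; y_2 = 17·3 + 3·17 = 102.
  From (x_2, y_2) = (577, 102): x_3 = 17·577 + 32·3·102 = 19601; y_3 = 17·102 + 3·577 = 3465.
  From (x_3, y_3) = (19601, 3465): x_4 = 17·19601 + 32·3·3465 = 665857; y_4 = 17·3465 + 3·19601 = 117708.
  From (x_4, y_4) = (665857, 117708): x_5 = 17·665857 + 32·3·117708 = 22619537; y_5 = 17·117708 + 3·665857 = 3998607.
  From (x_5, y_5) = (22619537, 3998607): x_6 = 17·22619537 + 32·3·3998607 = 768398401; y_6 = 17·3998607 + 3·22619537 = 135834930.
  From (x_6, y_6) = (768398401, 135834930): x_7 = 17·768398401 + 32·3·135834930 = 26102926097; y_7 = 17·135834930 + 3·768398401 = 4614389013.
Step 3: Verify x_7² - 32·y_7² = 681362750825443653409 - 681362750825443653408 = 1 (should be 1). ✓

(x_1, y_1) = (17, 3); (x_7, y_7) = (26102926097, 4614389013).


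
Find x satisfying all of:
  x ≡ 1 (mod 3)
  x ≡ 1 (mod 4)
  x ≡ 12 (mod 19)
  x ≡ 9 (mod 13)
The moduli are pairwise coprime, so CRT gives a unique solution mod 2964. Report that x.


Product of moduli M = 3 · 4 · 19 · 13 = 2964.
Merge one congruence at a time:
  Start: x ≡ 1 (mod 3).
  Combine with x ≡ 1 (mod 4); new modulus lcm = 12.
    Write x = 1 + 3·t and substitute into x ≡ 1 (mod 4): 3·t ≡ 1 − 1 = 0 (mod 4).
    The inverse of 3 mod 4 is 3 (since 3·3 = 9 = 2·4 + 1), so t ≡ 3·0 = 0 ≡ 0 (mod 4).
    Then x = 1 + 3·0 = 1, valid modulo lcm(3, 4) = 12: x ≡ 1 (mod 12).
  Combine with x ≡ 12 (mod 19); new modulus lcm = 228.
    Write x = 1 + 12·t and substitute into x ≡ 12 (mod 19): 12·t ≡ 12 − 1 = 11 (mod 19).
    The inverse of 12 mod 19 is 8 (since 12·8 = 96 = 5·19 + 1), so t ≡ 8·11 = 88 ≡ 12 (mod 19).
    Then x = 1 + 12·12 = 145, valid modulo lcm(12, 19) = 228: x ≡ 145 (mod 228).
  Combine with x ≡ 9 (mod 13); new modulus lcm = 2964.
    Write x = 145 + 228·t and substitute into x ≡ 9 (mod 13): 228·t ≡ 9 − 145 = -136 (mod 13).
    Reduce coefficients mod 13: 7·t ≡ 7 (mod 13).
    The inverse of 7 mod 13 is 2 (since 7·2 = 14 = 1·13 + 1), so t ≡ 2·7 = 14 ≡ 1 (mod 13).
    Then x = 145 + 228·1 = 373, valid modulo lcm(228, 13) = 2964: x ≡ 373 (mod 2964).
Verify against each original: 373 mod 3 = 1, 373 mod 4 = 1, 373 mod 19 = 12, 373 mod 13 = 9.

x ≡ 373 (mod 2964).


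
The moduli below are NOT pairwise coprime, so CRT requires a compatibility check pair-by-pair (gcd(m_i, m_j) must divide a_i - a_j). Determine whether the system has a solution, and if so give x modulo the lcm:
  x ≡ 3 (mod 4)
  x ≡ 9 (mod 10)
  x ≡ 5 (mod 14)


Moduli 4, 10, 14 are not pairwise coprime, so CRT works modulo lcm(m_i) when all pairwise compatibility conditions hold.
Pairwise compatibility: gcd(m_i, m_j) must divide a_i - a_j for every pair.
Merge one congruence at a time:
  Start: x ≡ 3 (mod 4).
  Combine with x ≡ 9 (mod 10): gcd(4, 10) = 2; 9 - 3 = 6, which IS divisible by 2, so compatible.
    Write x = 3 + 4·t and substitute into x ≡ 9 (mod 10): 4·t ≡ 9 − 3 = 6 (mod 10).
    Divide the congruence (and modulus) by g = 2: 2·t ≡ 3 (mod 5).
    The inverse of 2 mod 5 is 3 (since 2·3 = 6 = 1·5 + 1), so t ≡ 3·3 = 9 ≡ 4 (mod 5).
    Then x = 3 + 4·4 = 19, valid modulo lcm(4, 10) = 20: x ≡ 19 (mod 20).
  Combine with x ≡ 5 (mod 14): gcd(20, 14) = 2; 5 - 19 = -14, which IS divisible by 2, so compatible.
    Write x = 19 + 20·t and substitute into x ≡ 5 (mod 14): 20·t ≡ 5 − 19 = -14 (mod 14).
    Divide the congruence (and modulus) by g = 2: 10·t ≡ -7 (mod 7).
    Reduce coefficients mod 7: 3·t ≡ 0 (mod 7).
    The inverse of 3 mod 7 is 5 (since 3·5 = 15 = 2·7 + 1), so t ≡ 5·0 = 0 ≡ 0 (mod 7).
    Then x = 19 + 20·0 = 19, valid modulo lcm(20, 14) = 140: x ≡ 19 (mod 140).
Verify: 19 mod 4 = 3, 19 mod 10 = 9, 19 mod 14 = 5.

x ≡ 19 (mod 140).


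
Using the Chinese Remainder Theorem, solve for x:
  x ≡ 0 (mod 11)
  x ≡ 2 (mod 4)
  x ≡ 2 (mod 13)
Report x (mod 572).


Moduli 11, 4, 13 are pairwise coprime; by CRT there is a unique solution modulo M = 11 · 4 · 13 = 572.
Solve pairwise, accumulating the modulus:
  Start with x ≡ 0 (mod 11).
  Combine with x ≡ 2 (mod 4): since gcd(11, 4) = 1, we get a unique residue mod 44.
    Write x = 0 + 11·t and substitute into x ≡ 2 (mod 4): 11·t ≡ 2 − 0 = 2 (mod 4).
    Reduce coefficients mod 4: 3·t ≡ 2 (mod 4).
    The inverse of 3 mod 4 is 3 (since 3·3 = 9 = 2·4 + 1), so t ≡ 3·2 = 6 ≡ 2 (mod 4).
    Then x = 0 + 11·2 = 22, valid modulo lcm(11, 4) = 44: x ≡ 22 (mod 44).
  Combine with x ≡ 2 (mod 13): since gcd(44, 13) = 1, we get a unique residue mod 572.
    Write x = 22 + 44·t and substitute into x ≡ 2 (mod 13): 44·t ≡ 2 − 22 = -20 (mod 13).
    Reduce coefficients mod 13: 5·t ≡ 6 (mod 13).
    The inverse of 5 mod 13 is 8 (since 5·8 = 40 = 3·13 + 1), so t ≡ 8·6 = 48 ≡ 9 (mod 13).
    Then x = 22 + 44·9 = 418, valid modulo lcm(44, 13) = 572: x ≡ 418 (mod 572).
Verify: 418 mod 11 = 0 ✓, 418 mod 4 = 2 ✓, 418 mod 13 = 2 ✓.

x ≡ 418 (mod 572).


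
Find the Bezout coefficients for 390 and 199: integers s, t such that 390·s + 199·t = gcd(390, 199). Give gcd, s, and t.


Euclidean algorithm on (390, 199) — divide until remainder is 0:
  390 = 1 · 199 + 191
  199 = 1 · 191 + 8
  191 = 23 · 8 + 7
  8 = 1 · 7 + 1
  7 = 7 · 1 + 0
gcd(390, 199) = 1.
Track Bezout coefficients alongside the remainders: start with r₀ = 390 = a·1 + b·0 (s = 1, t = 0) and r₁ = 199 = a·0 + b·1 (s = 0, t = 1); each new remainder r_{k+1} = r_{k-1} − q_k·r_k inherits s_{k+1} = s_{k-1} − q_k·s_k, t_{k+1} = t_{k-1} − q_k·t_k, so r_k = a·s_k + b·t_k at every step:
  q = 1: r = 191, s = 1 − 1·0 = 1, t = 0 − 1·1 = -1  (check: 390·1 + 199·(-1) = 191)
  q = 1: r = 8, s = 0 − 1·1 = -1, t = 1 − 1·(-1) = 2  (check: 390·(-1) + 199·2 = 8)
  q = 23: r = 7, s = 1 − 23·(-1) = 24, t = -1 − 23·2 = -47  (check: 390·24 + 199·(-47) = 7)
  q = 1: r = 1, s = -1 − 1·24 = -25, t = 2 − 1·(-47) = 49  (check: 390·(-25) + 199·49 = 1)
The row with r = 1 (the gcd) gives the Bezout coefficients s = -25, t = 49.
Result: 390 · (-25) + 199 · (49) = 1.

gcd(390, 199) = 1; s = -25, t = 49 (check: 390·(-25) + 199·49 = 1).
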